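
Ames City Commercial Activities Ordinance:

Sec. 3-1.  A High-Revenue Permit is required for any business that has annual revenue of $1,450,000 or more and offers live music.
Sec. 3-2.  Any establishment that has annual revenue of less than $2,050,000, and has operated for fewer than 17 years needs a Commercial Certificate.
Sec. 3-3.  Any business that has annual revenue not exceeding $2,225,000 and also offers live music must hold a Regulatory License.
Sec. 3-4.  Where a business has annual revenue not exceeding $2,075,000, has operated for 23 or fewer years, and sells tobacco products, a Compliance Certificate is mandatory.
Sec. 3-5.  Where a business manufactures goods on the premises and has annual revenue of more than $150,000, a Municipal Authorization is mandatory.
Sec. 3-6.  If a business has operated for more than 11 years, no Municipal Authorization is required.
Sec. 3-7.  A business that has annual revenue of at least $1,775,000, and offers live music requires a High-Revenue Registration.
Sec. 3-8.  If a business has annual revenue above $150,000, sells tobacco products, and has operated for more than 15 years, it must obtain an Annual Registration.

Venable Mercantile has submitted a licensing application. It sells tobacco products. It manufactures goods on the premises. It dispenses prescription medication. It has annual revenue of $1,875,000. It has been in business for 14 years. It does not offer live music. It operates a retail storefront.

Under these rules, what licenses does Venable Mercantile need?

Sec. 3-1. revenue $1,875,000 ≥ $1,450,000; does not offer live music → High-Revenue Permit not required.
Sec. 3-2. revenue $1,875,000 < $2,050,000; years in business 14 < 17 → Commercial Certificate required.
Sec. 3-3. revenue $1,875,000 ≤ $2,225,000; does not offer live music → Regulatory License not required.
Sec. 3-4. revenue $1,875,000 ≤ $2,075,000; years in business 14 ≤ 23; sells tobacco products → Compliance Certificate required.
Sec. 3-5. manufactures goods on the premises; revenue $1,875,000 > $150,000 → Municipal Authorization required.
Sec. 3-6. years in business 14 > 11 → exempt from Municipal Authorization.
Sec. 3-7. revenue $1,875,000 ≥ $1,775,000; does not offer live music → High-Revenue Registration not required.
Sec. 3-8. revenue $1,875,000 > $150,000; sells tobacco products; years in business 14 ≤ 15 → Annual Registration not required.

Commercial Certificate, Compliance Certificate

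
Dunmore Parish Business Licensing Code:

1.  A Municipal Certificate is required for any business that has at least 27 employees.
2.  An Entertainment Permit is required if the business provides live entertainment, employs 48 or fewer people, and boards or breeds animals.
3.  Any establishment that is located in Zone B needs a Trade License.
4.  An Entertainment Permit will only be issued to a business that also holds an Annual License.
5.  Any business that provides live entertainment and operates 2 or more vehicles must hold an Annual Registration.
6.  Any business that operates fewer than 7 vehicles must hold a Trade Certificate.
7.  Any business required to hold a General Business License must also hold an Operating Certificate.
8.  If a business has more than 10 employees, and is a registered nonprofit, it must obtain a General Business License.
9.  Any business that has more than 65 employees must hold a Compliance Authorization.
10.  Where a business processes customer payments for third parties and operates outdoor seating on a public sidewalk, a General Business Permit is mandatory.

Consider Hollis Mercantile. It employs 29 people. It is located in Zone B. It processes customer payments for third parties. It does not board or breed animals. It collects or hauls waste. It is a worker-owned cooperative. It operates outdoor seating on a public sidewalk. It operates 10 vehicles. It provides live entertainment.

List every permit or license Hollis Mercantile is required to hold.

Annual Registration, General Business Permit, Municipal Certificate, Trade License

1. employees 29 ≥ 27 → Municipal Certificate required.
2. provides live entertainment; employees 29 ≤ 48; does not board or breed animals → Entertainment Permit not required.
3. is located in Zone B → Trade License required.
4. Entertainment Permit is not required → no effect.
5. provides live entertainment; vehicles 10 ≥ 2 → Annual Registration required.
6. vehicles 10 ≥ 7 → Trade Certificate not required.
7. General Business License is not required → no effect.
8. employees 29 > 10; is a worker-owned cooperative (not: is a registered nonprofit) → General Business License not required.
9. employees 29 ≤ 65 → Compliance Authorization not required.
10. processes customer payments for third parties; operates outdoor seating on a public sidewalk → General Business Permit required.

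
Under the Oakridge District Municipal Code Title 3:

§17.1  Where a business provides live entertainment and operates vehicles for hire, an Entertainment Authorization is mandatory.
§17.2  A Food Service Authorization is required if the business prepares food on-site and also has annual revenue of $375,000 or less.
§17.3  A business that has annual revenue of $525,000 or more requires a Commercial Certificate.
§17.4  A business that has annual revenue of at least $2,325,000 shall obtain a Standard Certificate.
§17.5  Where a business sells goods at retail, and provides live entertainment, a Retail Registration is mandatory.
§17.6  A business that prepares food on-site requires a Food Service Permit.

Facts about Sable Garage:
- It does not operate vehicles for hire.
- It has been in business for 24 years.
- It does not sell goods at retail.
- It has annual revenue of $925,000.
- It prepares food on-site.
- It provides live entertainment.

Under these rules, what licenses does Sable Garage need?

Commercial Certificate, Food Service Permit

§17.1 provides live entertainment; does not operate vehicles for hire → Entertainment Authorization not required.
§17.2 prepares food on-site; revenue $925,000 > $375,000 → Food Service Authorization not required.
§17.3 revenue $925,000 ≥ $525,000 → Commercial Certificate required.
§17.4 revenue $925,000 < $2,325,000 → Standard Certificate not required.
§17.5 does not sell goods at retail; provides live entertainment → Retail Registration not required.
§17.6 prepares food on-site → Food Service Permit required.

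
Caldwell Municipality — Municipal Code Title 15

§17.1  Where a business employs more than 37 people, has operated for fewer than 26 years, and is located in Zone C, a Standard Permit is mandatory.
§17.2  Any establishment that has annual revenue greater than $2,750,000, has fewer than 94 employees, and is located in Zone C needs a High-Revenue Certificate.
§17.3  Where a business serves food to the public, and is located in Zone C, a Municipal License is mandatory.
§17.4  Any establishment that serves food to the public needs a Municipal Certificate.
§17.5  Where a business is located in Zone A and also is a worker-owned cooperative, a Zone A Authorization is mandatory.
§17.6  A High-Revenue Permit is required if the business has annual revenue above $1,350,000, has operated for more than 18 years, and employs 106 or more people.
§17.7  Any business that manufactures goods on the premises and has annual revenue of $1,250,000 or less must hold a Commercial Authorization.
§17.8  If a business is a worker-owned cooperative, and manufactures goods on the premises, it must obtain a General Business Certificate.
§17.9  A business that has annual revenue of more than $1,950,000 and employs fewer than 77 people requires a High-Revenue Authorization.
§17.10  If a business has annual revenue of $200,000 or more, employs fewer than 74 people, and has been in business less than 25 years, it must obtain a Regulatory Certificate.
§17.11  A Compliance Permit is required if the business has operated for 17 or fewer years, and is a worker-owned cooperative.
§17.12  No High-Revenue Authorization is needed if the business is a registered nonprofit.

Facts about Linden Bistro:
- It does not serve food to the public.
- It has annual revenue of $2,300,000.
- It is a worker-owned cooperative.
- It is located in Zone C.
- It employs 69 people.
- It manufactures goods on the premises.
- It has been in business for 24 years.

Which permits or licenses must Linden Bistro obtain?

§17.1 employees 69 > 37; years in business 24 < 26; is located in Zone C → Standard Permit required.
§17.2 revenue $2,300,000 ≤ $2,750,000; employees 69 < 94; is located in Zone C → High-Revenue Certificate not required.
§17.3 does not serve food to the public; is located in Zone C → Municipal License not required.
§17.4 does not serve food to the public → Municipal Certificate not required.
§17.5 is located in Zone C (not: is located in Zone A); is a worker-owned cooperative → Zone A Authorization not required.
§17.6 revenue $2,300,000 > $1,350,000; years in business 24 > 18; employees 69 < 106 → High-Revenue Permit not required.
§17.7 manufactures goods on the premises; revenue $2,300,000 > $1,250,000 → Commercial Authorization not required.
§17.8 is a worker-owned cooperative; manufactures goods on the premises → General Business Certificate required.
§17.9 revenue $2,300,000 > $1,950,000; employees 69 < 77 → High-Revenue Authorization required.
§17.10 revenue $2,300,000 ≥ $200,000; employees 69 < 74; years in business 24 < 25 → Regulatory Certificate required.
§17.11 years in business 24 > 17; is a worker-owned cooperative → Compliance Permit not required.
§17.12 is a worker-owned cooperative (not: is a registered nonprofit) → High-Revenue Authorization exemption does not apply.

General Business Certificate, High-Revenue Authorization, Regulatory Certificate, Standard Permit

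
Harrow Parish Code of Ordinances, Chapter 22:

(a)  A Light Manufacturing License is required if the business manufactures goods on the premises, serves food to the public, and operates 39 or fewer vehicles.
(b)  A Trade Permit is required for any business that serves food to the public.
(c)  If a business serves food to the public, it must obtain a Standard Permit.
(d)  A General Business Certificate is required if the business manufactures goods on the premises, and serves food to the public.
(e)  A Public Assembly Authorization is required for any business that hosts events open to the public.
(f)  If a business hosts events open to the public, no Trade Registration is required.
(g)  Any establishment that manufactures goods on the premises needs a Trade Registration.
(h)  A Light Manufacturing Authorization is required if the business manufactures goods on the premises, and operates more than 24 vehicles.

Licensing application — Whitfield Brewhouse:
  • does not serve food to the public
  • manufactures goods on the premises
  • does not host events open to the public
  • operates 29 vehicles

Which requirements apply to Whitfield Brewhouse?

Light Manufacturing Authorization, Trade Registration

(a) manufactures goods on the premises; does not serve food to the public; vehicles 29 ≤ 39 → Light Manufacturing License not required.
(b) does not serve food to the public → Trade Permit not required.
(c) does not serve food to the public → Standard Permit not required.
(d) manufactures goods on the premises; does not serve food to the public → General Business Certificate not required.
(e) does not host events open to the public → Public Assembly Authorization not required.
(f) does not host events open to the public → Trade Registration exemption does not apply.
(g) manufactures goods on the premises → Trade Registration required.
(h) manufactures goods on the premises; vehicles 29 > 24 → Light Manufacturing Authorization required.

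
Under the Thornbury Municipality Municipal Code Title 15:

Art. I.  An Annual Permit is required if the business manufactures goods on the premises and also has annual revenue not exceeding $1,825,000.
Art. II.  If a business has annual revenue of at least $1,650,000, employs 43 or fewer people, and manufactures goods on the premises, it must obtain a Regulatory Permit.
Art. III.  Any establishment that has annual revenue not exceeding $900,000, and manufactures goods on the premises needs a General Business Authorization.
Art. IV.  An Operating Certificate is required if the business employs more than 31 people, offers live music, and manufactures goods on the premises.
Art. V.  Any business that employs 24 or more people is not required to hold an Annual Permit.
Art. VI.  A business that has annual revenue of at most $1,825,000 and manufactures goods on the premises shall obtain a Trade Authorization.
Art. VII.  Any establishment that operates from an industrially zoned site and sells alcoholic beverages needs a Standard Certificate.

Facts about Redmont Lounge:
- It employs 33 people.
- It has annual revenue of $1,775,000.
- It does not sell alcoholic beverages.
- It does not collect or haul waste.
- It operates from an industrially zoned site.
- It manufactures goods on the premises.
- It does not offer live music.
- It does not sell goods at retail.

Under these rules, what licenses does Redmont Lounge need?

Art. I. manufactures goods on the premises; revenue $1,775,000 ≤ $1,825,000 → Annual Permit required.
Art. II. revenue $1,775,000 ≥ $1,650,000; employees 33 ≤ 43; manufactures goods on the premises → Regulatory Permit required.
Art. III. revenue $1,775,000 > $900,000; manufactures goods on the premises → General Business Authorization not required.
Art. IV. employees 33 > 31; does not offer live music; manufactures goods on the premises → Operating Certificate not required.
Art. V. employees 33 ≥ 24 → exempt from Annual Permit.
Art. VI. revenue $1,775,000 ≤ $1,825,000; manufactures goods on the premises → Trade Authorization required.
Art. VII. operates from an industrially zoned site; does not sell alcoholic beverages → Standard Certificate not required.

Regulatory Permit, Trade Authorization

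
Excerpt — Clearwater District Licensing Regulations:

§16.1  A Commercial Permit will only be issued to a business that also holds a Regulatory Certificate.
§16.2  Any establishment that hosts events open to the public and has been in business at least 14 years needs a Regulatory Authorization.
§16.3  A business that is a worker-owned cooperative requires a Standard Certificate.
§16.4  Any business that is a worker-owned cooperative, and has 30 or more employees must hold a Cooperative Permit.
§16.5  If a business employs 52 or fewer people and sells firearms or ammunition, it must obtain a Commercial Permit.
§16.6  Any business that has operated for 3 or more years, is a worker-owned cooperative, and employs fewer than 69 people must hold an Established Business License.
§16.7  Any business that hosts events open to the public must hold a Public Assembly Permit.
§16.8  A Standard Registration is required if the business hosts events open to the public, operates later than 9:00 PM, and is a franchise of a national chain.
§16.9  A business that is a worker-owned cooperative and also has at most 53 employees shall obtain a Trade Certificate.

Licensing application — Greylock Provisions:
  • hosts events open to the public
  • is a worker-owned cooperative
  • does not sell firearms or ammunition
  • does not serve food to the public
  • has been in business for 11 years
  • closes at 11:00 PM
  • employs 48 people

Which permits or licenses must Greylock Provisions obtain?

§16.1 Commercial Permit is not required → no effect.
§16.2 hosts events open to the public; years in business 11 < 14 → Regulatory Authorization not required.
§16.3 is a worker-owned cooperative → Standard Certificate required.
§16.4 is a worker-owned cooperative; employees 48 ≥ 30 → Cooperative Permit required.
§16.5 employees 48 ≤ 52; does not sell firearms or ammunition → Commercial Permit not required.
§16.6 years in business 11 ≥ 3; is a worker-owned cooperative; employees 48 < 69 → Established Business License required.
§16.7 hosts events open to the public → Public Assembly Permit required.
§16.8 hosts events open to the public; closes 11:00 PM, after 9:00 PM; is a worker-owned cooperative (not: is a franchise of a national chain) → Standard Registration not required.
§16.9 is a worker-owned cooperative; employees 48 ≤ 53 → Trade Certificate required.

Cooperative Permit, Established Business License, Public Assembly Permit, Standard Certificate, Trade Certificate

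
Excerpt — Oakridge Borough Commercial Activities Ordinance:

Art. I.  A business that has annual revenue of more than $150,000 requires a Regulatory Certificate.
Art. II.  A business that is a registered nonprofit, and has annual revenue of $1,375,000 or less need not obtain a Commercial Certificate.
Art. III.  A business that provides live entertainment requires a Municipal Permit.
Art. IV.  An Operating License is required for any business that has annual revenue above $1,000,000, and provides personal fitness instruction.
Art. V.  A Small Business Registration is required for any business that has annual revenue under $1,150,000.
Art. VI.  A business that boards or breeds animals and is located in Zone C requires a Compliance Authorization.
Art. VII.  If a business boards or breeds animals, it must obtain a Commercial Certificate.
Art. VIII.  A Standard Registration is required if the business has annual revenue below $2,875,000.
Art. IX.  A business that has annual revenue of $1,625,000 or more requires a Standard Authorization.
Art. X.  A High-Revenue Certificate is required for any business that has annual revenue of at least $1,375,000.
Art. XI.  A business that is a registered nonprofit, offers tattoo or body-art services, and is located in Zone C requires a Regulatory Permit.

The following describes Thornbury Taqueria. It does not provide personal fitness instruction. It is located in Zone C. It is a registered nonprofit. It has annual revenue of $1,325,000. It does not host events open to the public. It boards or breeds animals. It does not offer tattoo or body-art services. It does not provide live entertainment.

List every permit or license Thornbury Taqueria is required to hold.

Art. I. revenue $1,325,000 > $150,000 → Regulatory Certificate required.
Art. II. is a registered nonprofit; revenue $1,325,000 ≤ $1,375,000 → exempt from Commercial Certificate.
Art. III. does not provide live entertainment → Municipal Permit not required.
Art. IV. revenue $1,325,000 > $1,000,000; does not provide personal fitness instruction → Operating License not required.
Art. V. revenue $1,325,000 ≥ $1,150,000 → Small Business Registration not required.
Art. VI. boards or breeds animals; is located in Zone C → Compliance Authorization required.
Art. VII. boards or breeds animals → Commercial Certificate required.
Art. VIII. revenue $1,325,000 < $2,875,000 → Standard Registration required.
Art. IX. revenue $1,325,000 < $1,625,000 → Standard Authorization not required.
Art. X. revenue $1,325,000 < $1,375,000 → High-Revenue Certificate not required.
Art. XI. is a registered nonprofit; does not offer tattoo or body-art services; is located in Zone C → Regulatory Permit not required.

Compliance Authorization, Regulatory Certificate, Standard Registration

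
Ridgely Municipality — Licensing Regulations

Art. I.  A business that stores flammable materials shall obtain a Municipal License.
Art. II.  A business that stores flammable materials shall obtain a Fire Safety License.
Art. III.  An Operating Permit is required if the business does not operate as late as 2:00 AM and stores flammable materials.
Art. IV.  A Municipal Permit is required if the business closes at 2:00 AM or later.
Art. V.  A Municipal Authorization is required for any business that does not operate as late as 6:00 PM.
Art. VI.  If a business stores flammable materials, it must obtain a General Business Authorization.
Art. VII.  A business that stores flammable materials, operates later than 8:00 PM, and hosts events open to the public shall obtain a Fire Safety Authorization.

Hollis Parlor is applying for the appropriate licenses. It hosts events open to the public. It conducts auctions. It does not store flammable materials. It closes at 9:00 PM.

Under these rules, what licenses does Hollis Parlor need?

None

Art. I. does not store flammable materials → Municipal License not required.
Art. II. does not store flammable materials → Fire Safety License not required.
Art. III. closes 9:00 PM, at/before 2:00 AM; does not store flammable materials → Operating Permit not required.
Art. IV. closes 9:00 PM, at/before 2:00 AM → Municipal Permit not required.
Art. V. closes 9:00 PM, after 6:00 PM → Municipal Authorization not required.
Art. VI. does not store flammable materials → General Business Authorization not required.
Art. VII. does not store flammable materials; closes 9:00 PM, after 8:00 PM; hosts events open to the public → Fire Safety Authorization not required.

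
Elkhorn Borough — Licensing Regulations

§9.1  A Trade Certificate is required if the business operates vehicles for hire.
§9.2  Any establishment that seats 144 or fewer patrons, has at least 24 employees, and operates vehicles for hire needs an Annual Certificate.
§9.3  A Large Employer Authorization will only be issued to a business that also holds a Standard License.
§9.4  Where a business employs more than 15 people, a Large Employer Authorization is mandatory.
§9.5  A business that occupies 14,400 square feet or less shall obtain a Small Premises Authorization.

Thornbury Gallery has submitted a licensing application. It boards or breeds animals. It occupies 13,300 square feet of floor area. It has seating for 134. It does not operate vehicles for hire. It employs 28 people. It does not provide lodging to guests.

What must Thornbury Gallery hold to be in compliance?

§9.1 does not operate vehicles for hire → Trade Certificate not required.
§9.2 seating 134 ≤ 144; employees 28 ≥ 24; does not operate vehicles for hire → Annual Certificate not required.
§9.3 Large Employer Authorization is required → Standard License also required.
§9.4 employees 28 > 15 → Large Employer Authorization required.
§9.5 floor area 13,300 square feet ≤ 14,400 square feet → Small Premises Authorization required.

Large Employer Authorization, Small Premises Authorization, Standard License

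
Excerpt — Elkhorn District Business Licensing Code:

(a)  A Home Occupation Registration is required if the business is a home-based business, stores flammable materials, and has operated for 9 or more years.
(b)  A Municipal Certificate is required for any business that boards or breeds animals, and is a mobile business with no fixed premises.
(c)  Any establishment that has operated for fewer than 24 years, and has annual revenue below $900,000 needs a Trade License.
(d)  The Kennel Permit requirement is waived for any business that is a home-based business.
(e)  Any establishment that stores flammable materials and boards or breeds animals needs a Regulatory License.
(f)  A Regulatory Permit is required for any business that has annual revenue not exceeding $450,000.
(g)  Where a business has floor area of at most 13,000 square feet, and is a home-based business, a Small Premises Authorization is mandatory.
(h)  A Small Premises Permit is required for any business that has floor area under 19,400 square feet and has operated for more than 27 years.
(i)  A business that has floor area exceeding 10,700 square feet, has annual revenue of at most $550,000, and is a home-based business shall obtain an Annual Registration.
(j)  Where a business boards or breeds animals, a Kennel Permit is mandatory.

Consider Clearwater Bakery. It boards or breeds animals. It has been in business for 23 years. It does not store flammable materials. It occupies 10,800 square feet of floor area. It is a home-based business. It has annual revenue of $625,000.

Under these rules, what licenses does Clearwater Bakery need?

(a) is a home-based business; does not store flammable materials; years in business 23 ≥ 9 → Home Occupation Registration not required.
(b) boards or breeds animals; is a home-based business (not: is a mobile business with no fixed premises) → Municipal Certificate not required.
(c) years in business 23 < 24; revenue $625,000 < $900,000 → Trade License required.
(d) is a home-based business → exempt from Kennel Permit.
(e) does not store flammable materials; boards or breeds animals → Regulatory License not required.
(f) revenue $625,000 > $450,000 → Regulatory Permit not required.
(g) floor area 10,800 square feet ≤ 13,000 square feet; is a home-based business → Small Premises Authorization required.
(h) floor area 10,800 square feet < 19,400 square feet; years in business 23 ≤ 27 → Small Premises Permit not required.
(i) floor area 10,800 square feet > 10,700 square feet; revenue $625,000 > $550,000; is a home-based business → Annual Registration not required.
(j) boards or breeds animals → Kennel Permit required.

Small Premises Authorization, Trade License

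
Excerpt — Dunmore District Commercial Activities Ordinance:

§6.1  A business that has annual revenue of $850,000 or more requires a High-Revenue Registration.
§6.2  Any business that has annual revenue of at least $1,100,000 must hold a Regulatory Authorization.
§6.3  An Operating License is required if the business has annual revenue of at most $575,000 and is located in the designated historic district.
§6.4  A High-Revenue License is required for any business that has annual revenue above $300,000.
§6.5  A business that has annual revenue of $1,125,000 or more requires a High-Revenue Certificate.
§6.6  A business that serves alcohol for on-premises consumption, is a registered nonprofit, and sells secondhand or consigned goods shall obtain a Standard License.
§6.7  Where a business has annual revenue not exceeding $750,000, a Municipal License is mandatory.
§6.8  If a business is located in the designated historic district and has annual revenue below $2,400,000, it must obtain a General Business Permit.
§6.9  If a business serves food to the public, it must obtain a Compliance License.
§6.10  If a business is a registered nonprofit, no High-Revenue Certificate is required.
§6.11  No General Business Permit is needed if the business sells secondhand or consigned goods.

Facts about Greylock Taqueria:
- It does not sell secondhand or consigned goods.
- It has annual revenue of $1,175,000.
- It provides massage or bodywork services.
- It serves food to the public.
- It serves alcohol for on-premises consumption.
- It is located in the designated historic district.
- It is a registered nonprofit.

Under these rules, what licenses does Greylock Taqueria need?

§6.1 revenue $1,175,000 ≥ $850,000 → High-Revenue Registration required.
§6.2 revenue $1,175,000 ≥ $1,100,000 → Regulatory Authorization required.
§6.3 revenue $1,175,000 > $575,000; is located in the designated historic district → Operating License not required.
§6.4 revenue $1,175,000 > $300,000 → High-Revenue License required.
§6.5 revenue $1,175,000 ≥ $1,125,000 → High-Revenue Certificate required.
§6.6 serves alcohol for on-premises consumption; is a registered nonprofit; does not sell secondhand or consigned goods → Standard License not required.
§6.7 revenue $1,175,000 > $750,000 → Municipal License not required.
§6.8 is located in the designated historic district; revenue $1,175,000 < $2,400,000 → General Business Permit required.
§6.9 serves food to the public → Compliance License required.
§6.10 is a registered nonprofit → exempt from High-Revenue Certificate.
§6.11 does not sell secondhand or consigned goods → General Business Permit exemption does not apply.

Compliance License, General Business Permit, High-Revenue License, High-Revenue Registration, Regulatory Authorization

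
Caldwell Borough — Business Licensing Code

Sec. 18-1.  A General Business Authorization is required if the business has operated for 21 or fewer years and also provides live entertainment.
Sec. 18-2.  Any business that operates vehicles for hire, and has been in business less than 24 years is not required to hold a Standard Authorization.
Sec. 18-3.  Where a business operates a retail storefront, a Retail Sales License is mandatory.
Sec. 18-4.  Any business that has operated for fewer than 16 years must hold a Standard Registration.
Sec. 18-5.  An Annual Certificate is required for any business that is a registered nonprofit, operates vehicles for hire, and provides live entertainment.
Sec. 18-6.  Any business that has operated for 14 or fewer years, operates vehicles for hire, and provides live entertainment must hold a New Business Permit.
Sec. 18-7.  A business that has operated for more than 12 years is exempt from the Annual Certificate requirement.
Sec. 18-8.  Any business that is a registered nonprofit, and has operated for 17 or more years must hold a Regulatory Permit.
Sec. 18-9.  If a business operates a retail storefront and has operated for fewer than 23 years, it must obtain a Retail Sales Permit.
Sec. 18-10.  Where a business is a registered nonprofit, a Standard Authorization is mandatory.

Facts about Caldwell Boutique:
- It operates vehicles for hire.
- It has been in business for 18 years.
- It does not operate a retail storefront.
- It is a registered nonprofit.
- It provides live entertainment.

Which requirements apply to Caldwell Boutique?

Sec. 18-1. years in business 18 ≤ 21; provides live entertainment → General Business Authorization required.
Sec. 18-2. operates vehicles for hire; years in business 18 < 24 → exempt from Standard Authorization.
Sec. 18-3. does not operate a retail storefront → Retail Sales License not required.
Sec. 18-4. years in business 18 ≥ 16 → Standard Registration not required.
Sec. 18-5. is a registered nonprofit; operates vehicles for hire; provides live entertainment → Annual Certificate required.
Sec. 18-6. years in business 18 > 14; operates vehicles for hire; provides live entertainment → New Business Permit not required.
Sec. 18-7. years in business 18 > 12 → exempt from Annual Certificate.
Sec. 18-8. is a registered nonprofit; years in business 18 ≥ 17 → Regulatory Permit required.
Sec. 18-9. does not operate a retail storefront; years in business 18 < 23 → Retail Sales Permit not required.
Sec. 18-10. is a registered nonprofit → Standard Authorization required.

General Business Authorization, Regulatory Permit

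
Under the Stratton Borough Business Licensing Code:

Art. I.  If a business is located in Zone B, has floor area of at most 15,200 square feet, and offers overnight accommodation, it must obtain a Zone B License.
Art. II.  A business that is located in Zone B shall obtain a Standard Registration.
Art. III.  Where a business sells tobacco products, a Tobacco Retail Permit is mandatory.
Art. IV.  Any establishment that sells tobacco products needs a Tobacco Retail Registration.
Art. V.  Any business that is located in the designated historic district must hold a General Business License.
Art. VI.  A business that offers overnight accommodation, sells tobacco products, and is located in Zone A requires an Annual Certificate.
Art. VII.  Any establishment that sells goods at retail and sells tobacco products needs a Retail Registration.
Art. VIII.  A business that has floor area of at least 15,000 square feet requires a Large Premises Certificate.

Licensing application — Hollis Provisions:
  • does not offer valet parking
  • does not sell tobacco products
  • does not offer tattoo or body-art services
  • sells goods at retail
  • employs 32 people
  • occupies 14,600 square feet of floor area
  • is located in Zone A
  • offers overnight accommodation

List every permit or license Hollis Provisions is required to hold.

None

Art. I. is located in Zone A (not: is located in Zone B); floor area 14,600 square feet ≤ 15,200 square feet; offers overnight accommodation → Zone B License not required.
Art. II. is located in Zone A (not: is located in Zone B) → Standard Registration not required.
Art. III. does not sell tobacco products → Tobacco Retail Permit not required.
Art. IV. does not sell tobacco products → Tobacco Retail Registration not required.
Art. V. is located in Zone A (not: is located in the designated historic district) → General Business License not required.
Art. VI. offers overnight accommodation; does not sell tobacco products; is located in Zone A → Annual Certificate not required.
Art. VII. sells goods at retail; does not sell tobacco products → Retail Registration not required.
Art. VIII. floor area 14,600 square feet < 15,000 square feet → Large Premises Certificate not required.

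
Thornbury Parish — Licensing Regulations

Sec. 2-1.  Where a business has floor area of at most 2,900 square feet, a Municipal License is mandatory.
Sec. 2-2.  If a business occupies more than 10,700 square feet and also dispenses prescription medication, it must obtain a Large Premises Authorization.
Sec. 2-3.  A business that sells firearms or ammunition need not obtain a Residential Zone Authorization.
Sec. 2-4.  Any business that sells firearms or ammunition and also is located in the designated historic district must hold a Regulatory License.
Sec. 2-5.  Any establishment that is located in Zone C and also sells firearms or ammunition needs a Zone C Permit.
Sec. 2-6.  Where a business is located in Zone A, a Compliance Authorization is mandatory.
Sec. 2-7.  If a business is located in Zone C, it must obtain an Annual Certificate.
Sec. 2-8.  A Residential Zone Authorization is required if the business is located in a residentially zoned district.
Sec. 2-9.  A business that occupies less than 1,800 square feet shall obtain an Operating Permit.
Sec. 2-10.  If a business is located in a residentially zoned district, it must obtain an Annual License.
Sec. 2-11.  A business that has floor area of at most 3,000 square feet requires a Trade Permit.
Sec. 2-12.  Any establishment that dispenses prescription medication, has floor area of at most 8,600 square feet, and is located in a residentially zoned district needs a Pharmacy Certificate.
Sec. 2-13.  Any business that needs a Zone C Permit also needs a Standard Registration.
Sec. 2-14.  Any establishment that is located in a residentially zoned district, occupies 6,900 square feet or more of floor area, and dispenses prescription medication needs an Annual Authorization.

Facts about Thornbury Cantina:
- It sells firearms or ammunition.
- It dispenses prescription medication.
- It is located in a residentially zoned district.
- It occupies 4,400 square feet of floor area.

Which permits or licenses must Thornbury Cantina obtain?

Sec. 2-1. floor area 4,400 square feet > 2,900 square feet → Municipal License not required.
Sec. 2-2. floor area 4,400 square feet ≤ 10,700 square feet; dispenses prescription medication → Large Premises Authorization not required.
Sec. 2-3. sells firearms or ammunition → exempt from Residential Zone Authorization.
Sec. 2-4. sells firearms or ammunition; is located in a residentially zoned district (not: is located in the designated historic district) → Regulatory License not required.
Sec. 2-5. is located in a residentially zoned district (not: is located in Zone C); sells firearms or ammunition → Zone C Permit not required.
Sec. 2-6. is located in a residentially zoned district (not: is located in Zone A) → Compliance Authorization not required.
Sec. 2-7. is located in a residentially zoned district (not: is located in Zone C) → Annual Certificate not required.
Sec. 2-8. is located in a residentially zoned district → Residential Zone Authorization required.
Sec. 2-9. floor area 4,400 square feet ≥ 1,800 square feet → Operating Permit not required.
Sec. 2-10. is located in a residentially zoned district → Annual License required.
Sec. 2-11. floor area 4,400 square feet > 3,000 square feet → Trade Permit not required.
Sec. 2-12. dispenses prescription medication; floor area 4,400 square feet ≤ 8,600 square feet; is located in a residentially zoned district → Pharmacy Certificate required.
Sec. 2-13. Zone C Permit is not required → no effect.
Sec. 2-14. is located in a residentially zoned district; floor area 4,400 square feet < 6,900 square feet; dispenses prescription medication → Annual Authorization not required.

Annual License, Pharmacy Certificate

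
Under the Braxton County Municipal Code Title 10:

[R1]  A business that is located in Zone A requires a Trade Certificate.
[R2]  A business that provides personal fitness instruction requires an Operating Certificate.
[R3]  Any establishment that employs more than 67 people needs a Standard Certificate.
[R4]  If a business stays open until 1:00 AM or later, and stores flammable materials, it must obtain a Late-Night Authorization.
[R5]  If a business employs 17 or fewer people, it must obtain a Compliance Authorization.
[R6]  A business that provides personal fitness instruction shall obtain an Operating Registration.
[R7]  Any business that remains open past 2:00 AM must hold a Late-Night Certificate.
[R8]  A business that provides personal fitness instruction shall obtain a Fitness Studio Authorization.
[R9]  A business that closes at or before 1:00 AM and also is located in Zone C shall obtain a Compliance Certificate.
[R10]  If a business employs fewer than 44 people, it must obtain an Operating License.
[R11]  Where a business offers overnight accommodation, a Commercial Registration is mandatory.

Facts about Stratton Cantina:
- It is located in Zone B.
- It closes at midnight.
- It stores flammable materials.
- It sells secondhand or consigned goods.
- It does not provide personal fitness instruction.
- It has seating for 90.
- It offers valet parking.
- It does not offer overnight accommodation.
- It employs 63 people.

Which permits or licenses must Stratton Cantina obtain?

[R1] is located in Zone B (not: is located in Zone A) → Trade Certificate not required.
[R2] does not provide personal fitness instruction → Operating Certificate not required.
[R3] employees 63 ≤ 67 → Standard Certificate not required.
[R4] closes midnight, at/before 1:00 AM; stores flammable materials → Late-Night Authorization not required.
[R5] employees 63 > 17 → Compliance Authorization not required.
[R6] does not provide personal fitness instruction → Operating Registration not required.
[R7] closes midnight, at/before 2:00 AM → Late-Night Certificate not required.
[R8] does not provide personal fitness instruction → Fitness Studio Authorization not required.
[R9] closes midnight, at/before 1:00 AM; is located in Zone B (not: is located in Zone C) → Compliance Certificate not required.
[R10] employees 63 ≥ 44 → Operating License not required.
[R11] does not offer overnight accommodation → Commercial Registration not required.

None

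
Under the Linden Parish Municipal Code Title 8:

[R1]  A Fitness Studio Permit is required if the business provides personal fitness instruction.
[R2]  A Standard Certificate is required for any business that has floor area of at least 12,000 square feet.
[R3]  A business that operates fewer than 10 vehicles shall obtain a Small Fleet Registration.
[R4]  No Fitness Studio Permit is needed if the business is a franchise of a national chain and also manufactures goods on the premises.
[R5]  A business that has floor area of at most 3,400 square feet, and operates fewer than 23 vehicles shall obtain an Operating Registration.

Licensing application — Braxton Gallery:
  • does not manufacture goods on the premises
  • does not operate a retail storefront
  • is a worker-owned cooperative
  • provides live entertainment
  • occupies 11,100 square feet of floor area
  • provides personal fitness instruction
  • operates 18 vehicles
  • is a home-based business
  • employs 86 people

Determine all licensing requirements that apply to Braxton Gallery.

Fitness Studio Permit

[R1] provides personal fitness instruction → Fitness Studio Permit required.
[R2] floor area 11,100 square feet < 12,000 square feet → Standard Certificate not required.
[R3] vehicles 18 ≥ 10 → Small Fleet Registration not required.
[R4] is a worker-owned cooperative (not: is a franchise of a national chain); does not manufacture goods on the premises → Fitness Studio Permit exemption does not apply.
[R5] floor area 11,100 square feet > 3,400 square feet; vehicles 18 < 23 → Operating Registration not required.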